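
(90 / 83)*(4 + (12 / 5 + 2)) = 756 / 83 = 9.11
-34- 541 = -575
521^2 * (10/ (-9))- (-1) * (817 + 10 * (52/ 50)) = -13534817/ 45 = -300773.71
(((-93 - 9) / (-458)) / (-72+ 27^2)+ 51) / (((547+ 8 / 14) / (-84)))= -501312728 / 64076261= -7.82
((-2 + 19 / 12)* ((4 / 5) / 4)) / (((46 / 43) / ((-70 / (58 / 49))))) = 73745 / 16008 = 4.61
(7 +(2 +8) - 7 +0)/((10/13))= 13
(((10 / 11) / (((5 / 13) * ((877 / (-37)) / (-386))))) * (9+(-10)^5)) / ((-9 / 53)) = 1967882474636 / 86823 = 22665451.26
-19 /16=-1.19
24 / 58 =12 / 29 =0.41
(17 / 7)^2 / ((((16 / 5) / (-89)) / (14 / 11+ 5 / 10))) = -5015595 / 17248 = -290.79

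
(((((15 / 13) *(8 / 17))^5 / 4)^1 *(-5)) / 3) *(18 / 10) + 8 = 4198801320808 / 527182965101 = 7.96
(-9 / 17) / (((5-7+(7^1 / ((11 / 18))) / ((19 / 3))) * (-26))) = -1881 / 17680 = -0.11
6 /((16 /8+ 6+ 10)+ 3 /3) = 6 /19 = 0.32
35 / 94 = 0.37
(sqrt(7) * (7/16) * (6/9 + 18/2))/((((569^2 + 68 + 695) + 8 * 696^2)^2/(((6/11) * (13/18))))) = 2639 * sqrt(7)/27939790805895936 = 0.00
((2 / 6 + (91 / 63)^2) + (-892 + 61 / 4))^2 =80249258089 / 104976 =764453.38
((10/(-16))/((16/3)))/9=-5/384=-0.01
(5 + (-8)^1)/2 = -3/2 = -1.50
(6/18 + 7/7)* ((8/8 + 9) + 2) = 16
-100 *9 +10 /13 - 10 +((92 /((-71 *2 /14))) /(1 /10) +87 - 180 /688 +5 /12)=-108681971 /119067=-912.78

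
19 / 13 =1.46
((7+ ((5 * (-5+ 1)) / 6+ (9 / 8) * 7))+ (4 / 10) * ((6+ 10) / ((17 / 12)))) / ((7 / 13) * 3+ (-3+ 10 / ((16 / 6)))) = 425893 / 62730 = 6.79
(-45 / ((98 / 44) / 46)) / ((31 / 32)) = -1457280 / 1519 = -959.37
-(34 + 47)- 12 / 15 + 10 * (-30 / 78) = -5567 / 65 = -85.65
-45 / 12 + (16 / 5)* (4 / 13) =-719 / 260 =-2.77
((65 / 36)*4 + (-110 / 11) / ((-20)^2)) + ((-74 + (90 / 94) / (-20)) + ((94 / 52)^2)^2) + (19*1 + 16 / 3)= -30772641631 / 966504240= -31.84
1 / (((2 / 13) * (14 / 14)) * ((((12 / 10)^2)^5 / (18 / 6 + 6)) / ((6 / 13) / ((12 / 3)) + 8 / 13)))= 185546875 / 26873856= 6.90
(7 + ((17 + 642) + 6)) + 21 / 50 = 33621 / 50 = 672.42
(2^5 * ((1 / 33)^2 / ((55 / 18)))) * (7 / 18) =0.00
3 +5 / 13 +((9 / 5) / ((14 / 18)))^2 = 139193 / 15925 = 8.74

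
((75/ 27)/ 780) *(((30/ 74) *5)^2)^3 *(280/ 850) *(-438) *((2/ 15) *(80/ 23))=-215578125000000/ 13041587336947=-16.53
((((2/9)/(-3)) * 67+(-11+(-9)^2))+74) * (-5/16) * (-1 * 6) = 9385/36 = 260.69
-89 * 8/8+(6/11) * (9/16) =-88.69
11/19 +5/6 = 161/114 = 1.41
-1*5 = -5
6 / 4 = 3 / 2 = 1.50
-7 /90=-0.08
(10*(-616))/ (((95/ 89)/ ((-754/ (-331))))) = -82674592/ 6289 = -13145.90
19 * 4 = 76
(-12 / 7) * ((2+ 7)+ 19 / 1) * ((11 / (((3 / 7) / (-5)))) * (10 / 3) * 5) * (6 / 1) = 616000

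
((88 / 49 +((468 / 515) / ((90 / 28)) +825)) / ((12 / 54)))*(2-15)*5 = -12209727699 / 50470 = -241920.50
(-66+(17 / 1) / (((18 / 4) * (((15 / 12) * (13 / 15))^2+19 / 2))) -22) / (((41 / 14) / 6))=-11315808 / 63017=-179.57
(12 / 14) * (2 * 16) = 192 / 7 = 27.43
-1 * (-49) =49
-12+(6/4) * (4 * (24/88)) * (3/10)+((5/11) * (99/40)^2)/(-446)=-18078153/1569920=-11.52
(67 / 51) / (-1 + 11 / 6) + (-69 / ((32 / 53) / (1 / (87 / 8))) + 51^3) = 1307850789 / 9860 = 132642.07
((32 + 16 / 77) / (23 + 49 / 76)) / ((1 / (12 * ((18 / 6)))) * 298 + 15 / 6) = 565440 / 4473931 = 0.13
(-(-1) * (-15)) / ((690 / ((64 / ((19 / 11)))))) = -0.81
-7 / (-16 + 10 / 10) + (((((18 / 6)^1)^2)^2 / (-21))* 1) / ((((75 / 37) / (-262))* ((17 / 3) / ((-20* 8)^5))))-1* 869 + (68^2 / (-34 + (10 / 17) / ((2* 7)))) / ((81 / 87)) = -598893091233807011788 / 64918665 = -9225283533384.54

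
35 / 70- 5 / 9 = -1 / 18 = -0.06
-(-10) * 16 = 160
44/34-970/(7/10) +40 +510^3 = 15785309014/119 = 132649655.58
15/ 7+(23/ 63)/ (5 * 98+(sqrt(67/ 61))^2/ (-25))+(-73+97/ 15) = -64.39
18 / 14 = 9 / 7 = 1.29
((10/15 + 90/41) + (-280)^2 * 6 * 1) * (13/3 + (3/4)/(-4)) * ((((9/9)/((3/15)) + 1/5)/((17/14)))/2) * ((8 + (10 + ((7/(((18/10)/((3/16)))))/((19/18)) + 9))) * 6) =45938544184897/66215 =693778512.19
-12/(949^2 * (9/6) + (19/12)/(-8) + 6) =-1152/129687101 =-0.00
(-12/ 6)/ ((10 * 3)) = -1/ 15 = -0.07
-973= -973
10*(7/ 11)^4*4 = 96040/ 14641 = 6.56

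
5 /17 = 0.29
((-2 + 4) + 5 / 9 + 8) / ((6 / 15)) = 475 / 18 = 26.39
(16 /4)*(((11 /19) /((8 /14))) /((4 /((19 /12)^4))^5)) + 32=277962960918363011166009551 /3925770232266214525108224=70.80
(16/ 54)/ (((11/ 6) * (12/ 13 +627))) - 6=-4848614/ 808137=-6.00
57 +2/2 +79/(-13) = 675/13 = 51.92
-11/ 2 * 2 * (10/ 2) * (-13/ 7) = 715/ 7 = 102.14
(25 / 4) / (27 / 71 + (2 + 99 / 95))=168625 / 92336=1.83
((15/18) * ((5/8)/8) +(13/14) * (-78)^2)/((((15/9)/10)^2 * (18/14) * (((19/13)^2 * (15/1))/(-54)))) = -7699220373/28880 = -266593.50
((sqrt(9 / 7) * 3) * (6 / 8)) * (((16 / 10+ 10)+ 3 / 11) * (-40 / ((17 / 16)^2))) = -9027072 * sqrt(7) / 22253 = -1073.27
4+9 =13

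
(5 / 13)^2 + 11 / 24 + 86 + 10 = 391835 / 4056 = 96.61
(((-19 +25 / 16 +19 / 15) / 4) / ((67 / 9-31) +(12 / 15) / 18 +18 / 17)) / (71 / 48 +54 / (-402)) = 0.13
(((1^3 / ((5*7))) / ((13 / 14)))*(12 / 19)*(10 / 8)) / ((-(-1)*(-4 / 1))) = -3 / 494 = -0.01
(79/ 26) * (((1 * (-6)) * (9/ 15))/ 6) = -237/ 130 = -1.82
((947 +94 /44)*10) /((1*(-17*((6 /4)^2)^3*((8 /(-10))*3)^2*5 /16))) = -27.23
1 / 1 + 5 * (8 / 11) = 51 / 11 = 4.64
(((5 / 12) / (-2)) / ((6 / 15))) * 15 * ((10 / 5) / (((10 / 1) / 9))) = -225 / 16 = -14.06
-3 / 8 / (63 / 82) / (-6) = 0.08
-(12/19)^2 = -144/361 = -0.40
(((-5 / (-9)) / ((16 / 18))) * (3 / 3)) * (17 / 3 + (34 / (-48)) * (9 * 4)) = -595 / 48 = -12.40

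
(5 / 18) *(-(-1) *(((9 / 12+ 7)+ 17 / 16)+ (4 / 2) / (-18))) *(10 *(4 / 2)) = 48.34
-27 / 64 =-0.42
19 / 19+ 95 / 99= 194 / 99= 1.96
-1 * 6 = -6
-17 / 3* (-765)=4335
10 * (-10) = -100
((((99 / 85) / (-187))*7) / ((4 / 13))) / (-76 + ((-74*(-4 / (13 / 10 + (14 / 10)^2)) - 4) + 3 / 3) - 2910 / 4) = 44499 / 224763970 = 0.00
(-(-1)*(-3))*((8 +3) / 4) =-33 / 4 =-8.25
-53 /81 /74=-53 /5994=-0.01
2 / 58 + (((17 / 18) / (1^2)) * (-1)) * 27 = -1477 / 58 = -25.47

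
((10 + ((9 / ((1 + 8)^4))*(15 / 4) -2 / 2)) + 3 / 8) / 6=18235 / 11664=1.56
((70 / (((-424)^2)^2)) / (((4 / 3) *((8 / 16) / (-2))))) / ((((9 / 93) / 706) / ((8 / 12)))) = -383005 / 12119778816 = -0.00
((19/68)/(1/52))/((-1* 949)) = -0.02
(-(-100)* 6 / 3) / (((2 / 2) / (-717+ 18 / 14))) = -1002000 / 7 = -143142.86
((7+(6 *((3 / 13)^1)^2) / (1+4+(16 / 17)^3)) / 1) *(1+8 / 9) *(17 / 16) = 9875495585 / 697494096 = 14.16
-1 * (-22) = 22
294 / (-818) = -147 / 409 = -0.36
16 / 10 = 8 / 5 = 1.60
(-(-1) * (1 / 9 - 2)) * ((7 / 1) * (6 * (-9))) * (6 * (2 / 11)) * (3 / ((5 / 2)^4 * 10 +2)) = 22848 / 3839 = 5.95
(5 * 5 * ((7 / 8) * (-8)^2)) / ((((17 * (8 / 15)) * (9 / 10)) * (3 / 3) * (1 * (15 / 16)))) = 183.01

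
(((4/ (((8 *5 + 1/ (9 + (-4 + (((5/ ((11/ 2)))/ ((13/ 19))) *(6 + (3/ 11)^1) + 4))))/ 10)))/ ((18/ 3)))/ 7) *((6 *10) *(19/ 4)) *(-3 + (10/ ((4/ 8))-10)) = 2726700/ 57487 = 47.43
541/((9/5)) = 2705/9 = 300.56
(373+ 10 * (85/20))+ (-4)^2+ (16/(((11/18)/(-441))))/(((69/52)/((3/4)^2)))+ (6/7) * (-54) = -15972163/3542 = -4509.36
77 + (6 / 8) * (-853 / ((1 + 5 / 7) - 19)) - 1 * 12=102.01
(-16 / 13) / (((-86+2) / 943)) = 3772 / 273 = 13.82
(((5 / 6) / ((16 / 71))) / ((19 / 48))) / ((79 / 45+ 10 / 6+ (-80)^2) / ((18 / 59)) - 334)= 143775 / 317880374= 0.00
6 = 6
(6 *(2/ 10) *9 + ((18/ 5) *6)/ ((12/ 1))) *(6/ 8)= 189/ 20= 9.45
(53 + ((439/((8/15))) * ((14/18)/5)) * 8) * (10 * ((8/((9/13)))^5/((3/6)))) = 786444436111360/177147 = 4439501860.67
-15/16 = -0.94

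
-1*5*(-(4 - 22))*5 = -450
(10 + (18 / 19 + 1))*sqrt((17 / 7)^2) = 3859 / 133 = 29.02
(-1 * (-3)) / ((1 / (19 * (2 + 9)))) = 627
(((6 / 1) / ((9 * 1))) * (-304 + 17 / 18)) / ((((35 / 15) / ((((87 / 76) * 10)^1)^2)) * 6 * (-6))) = 315.18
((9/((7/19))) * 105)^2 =6579225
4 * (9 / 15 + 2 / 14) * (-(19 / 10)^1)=-988 / 175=-5.65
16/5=3.20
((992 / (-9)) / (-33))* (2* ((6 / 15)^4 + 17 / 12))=5365232 / 556875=9.63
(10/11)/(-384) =-5/2112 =-0.00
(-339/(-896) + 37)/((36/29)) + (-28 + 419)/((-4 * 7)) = 74401/4608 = 16.15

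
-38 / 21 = -1.81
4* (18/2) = 36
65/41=1.59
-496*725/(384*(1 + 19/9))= -67425/224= -301.00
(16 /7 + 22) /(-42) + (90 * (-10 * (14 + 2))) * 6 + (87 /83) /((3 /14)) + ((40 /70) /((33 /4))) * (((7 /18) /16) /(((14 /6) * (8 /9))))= -185524022305 /2147376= -86395.69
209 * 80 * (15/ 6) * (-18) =-752400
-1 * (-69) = 69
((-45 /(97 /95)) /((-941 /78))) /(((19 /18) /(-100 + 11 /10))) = -31242510 /91277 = -342.28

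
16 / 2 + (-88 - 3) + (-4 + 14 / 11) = -943 / 11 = -85.73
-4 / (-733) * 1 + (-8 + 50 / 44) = -110595 / 16126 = -6.86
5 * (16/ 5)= 16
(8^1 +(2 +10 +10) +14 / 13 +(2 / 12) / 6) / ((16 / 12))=14557 / 624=23.33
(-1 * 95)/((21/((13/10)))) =-247/42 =-5.88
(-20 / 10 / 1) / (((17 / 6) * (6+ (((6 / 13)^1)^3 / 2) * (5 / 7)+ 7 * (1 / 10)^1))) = -0.10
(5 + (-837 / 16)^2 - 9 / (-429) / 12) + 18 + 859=132469687 / 36608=3618.60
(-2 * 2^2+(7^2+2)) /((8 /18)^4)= 282123 /256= 1102.04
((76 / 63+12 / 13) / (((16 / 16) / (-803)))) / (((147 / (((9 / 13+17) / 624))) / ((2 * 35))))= -201312100 / 8719893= -23.09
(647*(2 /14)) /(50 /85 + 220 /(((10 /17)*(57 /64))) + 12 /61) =38243523 /174076210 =0.22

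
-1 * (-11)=11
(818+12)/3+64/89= 74062/267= 277.39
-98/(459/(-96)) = 3136/153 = 20.50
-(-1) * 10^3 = 1000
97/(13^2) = 97/169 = 0.57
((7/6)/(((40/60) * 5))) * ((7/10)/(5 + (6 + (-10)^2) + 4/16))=49/22250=0.00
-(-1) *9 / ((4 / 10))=45 / 2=22.50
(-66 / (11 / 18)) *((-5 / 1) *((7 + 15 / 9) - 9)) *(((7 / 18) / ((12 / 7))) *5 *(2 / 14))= -175 / 6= -29.17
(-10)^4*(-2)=-20000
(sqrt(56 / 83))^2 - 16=-1272 / 83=-15.33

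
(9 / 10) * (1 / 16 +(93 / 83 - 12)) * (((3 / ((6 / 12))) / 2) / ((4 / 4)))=-77571 / 2656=-29.21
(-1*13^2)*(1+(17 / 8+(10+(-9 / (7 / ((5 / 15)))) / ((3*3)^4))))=-271656853 / 122472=-2218.11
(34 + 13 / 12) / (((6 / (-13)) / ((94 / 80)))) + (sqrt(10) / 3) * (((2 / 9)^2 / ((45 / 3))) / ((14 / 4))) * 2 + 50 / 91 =-23264021 / 262080 + 16 * sqrt(10) / 25515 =-88.76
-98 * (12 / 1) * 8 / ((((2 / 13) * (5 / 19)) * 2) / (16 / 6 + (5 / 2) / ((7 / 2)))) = -1964144 / 5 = -392828.80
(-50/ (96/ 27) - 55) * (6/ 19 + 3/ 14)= -155805/ 4256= -36.61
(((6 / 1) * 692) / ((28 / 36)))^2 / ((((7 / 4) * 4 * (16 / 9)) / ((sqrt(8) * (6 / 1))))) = 9425480112 * sqrt(2) / 343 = 38861929.46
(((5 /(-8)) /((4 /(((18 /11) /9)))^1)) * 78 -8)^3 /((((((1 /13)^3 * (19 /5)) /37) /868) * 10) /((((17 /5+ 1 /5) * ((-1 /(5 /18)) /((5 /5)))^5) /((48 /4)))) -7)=2270410527948130820889 /14906352031411318544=152.31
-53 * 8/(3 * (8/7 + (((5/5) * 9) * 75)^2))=-0.00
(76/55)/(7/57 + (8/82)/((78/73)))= 6.45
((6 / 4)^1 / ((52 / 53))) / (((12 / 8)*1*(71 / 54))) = 1431 / 1846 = 0.78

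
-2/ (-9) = 2/ 9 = 0.22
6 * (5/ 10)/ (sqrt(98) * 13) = 3 * sqrt(2)/ 182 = 0.02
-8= -8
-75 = -75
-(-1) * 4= 4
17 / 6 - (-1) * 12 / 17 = 361 / 102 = 3.54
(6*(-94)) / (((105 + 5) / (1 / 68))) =-0.08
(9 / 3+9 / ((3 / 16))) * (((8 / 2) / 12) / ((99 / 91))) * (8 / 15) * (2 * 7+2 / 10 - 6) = 507416 / 7425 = 68.34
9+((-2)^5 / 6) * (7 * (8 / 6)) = -367 / 9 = -40.78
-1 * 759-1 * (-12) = -747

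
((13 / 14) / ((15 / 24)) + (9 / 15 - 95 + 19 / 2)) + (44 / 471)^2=-1295194079 / 15528870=-83.41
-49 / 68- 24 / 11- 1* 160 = -121851 / 748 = -162.90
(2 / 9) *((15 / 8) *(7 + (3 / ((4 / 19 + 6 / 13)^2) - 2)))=1604035 / 330672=4.85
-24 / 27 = -8 / 9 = -0.89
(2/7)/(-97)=-2/679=-0.00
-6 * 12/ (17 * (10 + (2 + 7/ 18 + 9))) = -1296/ 6545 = -0.20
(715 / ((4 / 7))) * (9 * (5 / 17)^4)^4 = 5010651397705078125 / 194644767502667473924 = 0.03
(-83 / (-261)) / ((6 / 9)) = 83 / 174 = 0.48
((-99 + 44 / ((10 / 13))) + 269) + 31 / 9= 10379 / 45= 230.64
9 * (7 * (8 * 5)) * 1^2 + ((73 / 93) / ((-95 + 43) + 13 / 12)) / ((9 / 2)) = 429581296 / 170469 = 2520.00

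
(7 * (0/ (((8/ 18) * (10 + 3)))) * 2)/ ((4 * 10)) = 0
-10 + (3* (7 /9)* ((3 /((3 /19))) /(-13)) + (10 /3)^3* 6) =24431 /117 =208.81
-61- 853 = -914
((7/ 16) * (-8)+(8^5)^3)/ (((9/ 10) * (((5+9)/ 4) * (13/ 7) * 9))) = 78187493530730/ 117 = 668269175476.32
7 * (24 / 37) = 168 / 37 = 4.54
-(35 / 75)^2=-49 / 225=-0.22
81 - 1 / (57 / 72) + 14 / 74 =56188 / 703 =79.93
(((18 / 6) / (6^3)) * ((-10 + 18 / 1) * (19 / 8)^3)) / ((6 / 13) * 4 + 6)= 89167 / 470016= 0.19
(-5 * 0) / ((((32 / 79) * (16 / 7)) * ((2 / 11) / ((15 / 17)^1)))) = 0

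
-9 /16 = -0.56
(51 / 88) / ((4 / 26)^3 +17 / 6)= 336141 / 1645468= 0.20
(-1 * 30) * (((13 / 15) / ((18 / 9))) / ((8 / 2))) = -13 / 4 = -3.25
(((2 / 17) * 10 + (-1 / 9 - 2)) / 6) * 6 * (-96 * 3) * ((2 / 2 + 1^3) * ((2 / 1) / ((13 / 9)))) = 12672 / 17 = 745.41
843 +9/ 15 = 4218/ 5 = 843.60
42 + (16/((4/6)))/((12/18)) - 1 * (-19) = 97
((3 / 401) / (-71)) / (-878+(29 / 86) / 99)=25542 / 212828212873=0.00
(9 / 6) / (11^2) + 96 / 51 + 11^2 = 505589 / 4114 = 122.89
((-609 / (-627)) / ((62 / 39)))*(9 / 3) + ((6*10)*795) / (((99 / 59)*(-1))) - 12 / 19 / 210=-12891791079 / 453530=-28425.44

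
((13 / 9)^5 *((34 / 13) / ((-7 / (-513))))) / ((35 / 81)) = 18450406 / 6615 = 2789.18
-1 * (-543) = 543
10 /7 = 1.43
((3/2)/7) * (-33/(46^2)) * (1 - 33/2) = 3069/59248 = 0.05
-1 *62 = -62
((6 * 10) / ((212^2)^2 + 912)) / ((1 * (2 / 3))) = 45 / 1009982024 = 0.00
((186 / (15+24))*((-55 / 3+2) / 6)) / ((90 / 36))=-3038 / 585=-5.19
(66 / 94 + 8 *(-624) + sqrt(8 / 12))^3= -12910232826110109 / 103823 + 495296439947 *sqrt(6) / 19881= -124287461382.65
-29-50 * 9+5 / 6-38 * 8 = -4693 / 6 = -782.17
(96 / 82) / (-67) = -48 / 2747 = -0.02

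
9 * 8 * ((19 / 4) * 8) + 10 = 2746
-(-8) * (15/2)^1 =60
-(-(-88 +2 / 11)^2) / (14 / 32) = 2132928 / 121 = 17627.50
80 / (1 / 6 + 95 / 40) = 1920 / 61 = 31.48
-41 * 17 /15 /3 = -15.49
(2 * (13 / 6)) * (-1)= -13 / 3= -4.33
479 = 479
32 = 32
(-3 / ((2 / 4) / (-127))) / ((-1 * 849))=-254 / 283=-0.90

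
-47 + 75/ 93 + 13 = -1029/ 31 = -33.19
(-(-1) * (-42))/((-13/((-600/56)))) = -450/13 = -34.62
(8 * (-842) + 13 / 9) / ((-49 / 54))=363666 / 49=7421.76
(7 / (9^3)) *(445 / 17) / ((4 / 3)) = 3115 / 16524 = 0.19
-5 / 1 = -5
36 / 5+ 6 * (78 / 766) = 14958 / 1915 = 7.81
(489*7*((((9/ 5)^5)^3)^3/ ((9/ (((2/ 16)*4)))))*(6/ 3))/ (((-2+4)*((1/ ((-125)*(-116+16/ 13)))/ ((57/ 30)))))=23525547925943307364991851007391945852591649226961/ 14779288903810083866119384765625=1591791599653921635.76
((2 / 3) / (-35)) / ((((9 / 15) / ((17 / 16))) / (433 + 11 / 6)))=-44353 / 3024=-14.67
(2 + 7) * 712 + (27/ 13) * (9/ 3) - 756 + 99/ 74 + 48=5490681/ 962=5707.57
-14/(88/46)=-161/22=-7.32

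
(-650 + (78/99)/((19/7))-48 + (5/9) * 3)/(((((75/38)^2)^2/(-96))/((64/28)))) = 2724657307648/270703125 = 10065.11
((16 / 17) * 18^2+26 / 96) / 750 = 249053 / 612000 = 0.41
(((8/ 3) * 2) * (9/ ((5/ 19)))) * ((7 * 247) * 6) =1892217.60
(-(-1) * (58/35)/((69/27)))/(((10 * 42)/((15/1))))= 261/11270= 0.02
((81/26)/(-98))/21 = -0.00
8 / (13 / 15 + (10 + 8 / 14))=840 / 1201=0.70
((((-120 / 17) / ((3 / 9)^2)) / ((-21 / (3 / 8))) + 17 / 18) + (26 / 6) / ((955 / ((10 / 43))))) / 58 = 36591053 / 1020350268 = 0.04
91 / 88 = 1.03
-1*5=-5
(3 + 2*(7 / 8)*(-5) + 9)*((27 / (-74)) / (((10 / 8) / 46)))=-8073 / 185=-43.64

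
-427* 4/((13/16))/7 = -3904/13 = -300.31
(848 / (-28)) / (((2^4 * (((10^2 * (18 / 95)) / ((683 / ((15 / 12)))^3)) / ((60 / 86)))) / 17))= -21817274421812 / 112875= -193287038.07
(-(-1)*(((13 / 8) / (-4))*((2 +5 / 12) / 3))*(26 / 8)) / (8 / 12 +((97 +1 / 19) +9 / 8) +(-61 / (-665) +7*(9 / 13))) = -42369145 / 4134283584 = -0.01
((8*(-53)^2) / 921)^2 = 504990784 / 848241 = 595.34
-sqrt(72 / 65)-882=-882-6 *sqrt(130) / 65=-883.05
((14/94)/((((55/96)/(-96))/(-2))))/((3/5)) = 43008/517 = 83.19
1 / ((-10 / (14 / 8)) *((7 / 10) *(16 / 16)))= -1 / 4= -0.25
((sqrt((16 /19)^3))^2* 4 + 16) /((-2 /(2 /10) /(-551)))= 1828856 /1805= 1013.22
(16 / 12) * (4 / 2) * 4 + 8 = 56 / 3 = 18.67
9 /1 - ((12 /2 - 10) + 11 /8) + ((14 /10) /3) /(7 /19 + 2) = 63839 /5400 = 11.82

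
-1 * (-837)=837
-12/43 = -0.28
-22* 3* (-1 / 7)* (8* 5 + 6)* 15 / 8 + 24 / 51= 193657 / 238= 813.68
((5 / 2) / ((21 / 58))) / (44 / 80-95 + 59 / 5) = -100 / 1197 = -0.08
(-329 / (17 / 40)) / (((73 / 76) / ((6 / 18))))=-1000160 / 3723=-268.64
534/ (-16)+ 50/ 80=-131/ 4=-32.75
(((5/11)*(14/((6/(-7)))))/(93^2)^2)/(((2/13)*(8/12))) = -3185/3291428844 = -0.00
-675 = -675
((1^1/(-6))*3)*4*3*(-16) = 96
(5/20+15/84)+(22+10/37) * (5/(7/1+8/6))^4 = 3.31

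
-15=-15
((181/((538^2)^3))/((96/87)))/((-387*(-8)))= 5249/2402395934945901723648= 0.00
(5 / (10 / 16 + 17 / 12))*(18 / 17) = 2.59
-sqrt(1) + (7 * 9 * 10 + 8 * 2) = 645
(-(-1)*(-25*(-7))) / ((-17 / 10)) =-1750 / 17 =-102.94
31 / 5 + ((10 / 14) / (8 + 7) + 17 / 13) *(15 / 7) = 28997 / 3185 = 9.10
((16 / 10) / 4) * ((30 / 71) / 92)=3 / 1633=0.00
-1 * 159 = -159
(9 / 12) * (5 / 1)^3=375 / 4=93.75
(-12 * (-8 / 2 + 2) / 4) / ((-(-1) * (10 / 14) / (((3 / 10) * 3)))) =189 / 25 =7.56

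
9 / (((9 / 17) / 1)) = 17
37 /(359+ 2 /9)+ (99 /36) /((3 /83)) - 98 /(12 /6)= 27.19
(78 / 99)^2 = 676 / 1089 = 0.62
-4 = -4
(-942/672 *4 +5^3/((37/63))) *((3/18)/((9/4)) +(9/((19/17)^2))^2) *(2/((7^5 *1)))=39271507224679/30633606387342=1.28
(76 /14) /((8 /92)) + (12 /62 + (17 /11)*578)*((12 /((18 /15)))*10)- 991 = 211053900 /2387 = 88418.06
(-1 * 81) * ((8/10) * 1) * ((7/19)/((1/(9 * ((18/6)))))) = -644.59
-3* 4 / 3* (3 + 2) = -20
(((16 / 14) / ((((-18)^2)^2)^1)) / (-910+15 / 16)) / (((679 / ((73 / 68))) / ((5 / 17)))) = -146 / 26216784007533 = -0.00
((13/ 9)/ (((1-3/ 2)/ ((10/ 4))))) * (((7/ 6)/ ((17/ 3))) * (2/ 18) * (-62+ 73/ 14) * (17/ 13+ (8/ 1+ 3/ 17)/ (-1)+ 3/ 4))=-796325/ 13872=-57.41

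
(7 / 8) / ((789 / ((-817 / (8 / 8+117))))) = -5719 / 744816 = -0.01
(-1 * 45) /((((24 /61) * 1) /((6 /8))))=-2745 /32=-85.78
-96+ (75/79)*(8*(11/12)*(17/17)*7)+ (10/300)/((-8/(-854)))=-414347/9480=-43.71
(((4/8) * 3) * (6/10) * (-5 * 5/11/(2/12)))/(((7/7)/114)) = -1399.09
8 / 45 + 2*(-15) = -1342 / 45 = -29.82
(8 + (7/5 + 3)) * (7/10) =8.68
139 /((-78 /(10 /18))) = -695 /702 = -0.99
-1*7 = -7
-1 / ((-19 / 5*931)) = 5 / 17689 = 0.00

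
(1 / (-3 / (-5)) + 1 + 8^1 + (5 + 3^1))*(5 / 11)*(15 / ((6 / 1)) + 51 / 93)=8820 / 341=25.87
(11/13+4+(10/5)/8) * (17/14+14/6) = 39485/2184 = 18.08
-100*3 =-300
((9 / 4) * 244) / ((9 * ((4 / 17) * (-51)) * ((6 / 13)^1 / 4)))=-793 / 18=-44.06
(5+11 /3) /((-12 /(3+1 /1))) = -26 /9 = -2.89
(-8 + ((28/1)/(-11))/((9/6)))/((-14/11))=160/21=7.62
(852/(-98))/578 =-213/14161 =-0.02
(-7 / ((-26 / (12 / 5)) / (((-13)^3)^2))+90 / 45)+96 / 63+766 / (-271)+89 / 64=5679824310799 / 1821120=3118863.29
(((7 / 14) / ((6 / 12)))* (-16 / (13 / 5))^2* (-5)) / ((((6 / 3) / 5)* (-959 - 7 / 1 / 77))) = 17600 / 35659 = 0.49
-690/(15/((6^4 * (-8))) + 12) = -2384640/41467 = -57.51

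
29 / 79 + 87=6902 / 79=87.37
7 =7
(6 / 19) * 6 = 36 / 19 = 1.89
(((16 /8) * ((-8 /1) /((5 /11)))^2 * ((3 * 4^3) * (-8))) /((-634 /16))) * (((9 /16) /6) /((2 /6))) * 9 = 481738752 /7925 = 60787.22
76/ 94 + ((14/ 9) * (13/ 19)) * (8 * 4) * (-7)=-1909598/ 8037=-237.60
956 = 956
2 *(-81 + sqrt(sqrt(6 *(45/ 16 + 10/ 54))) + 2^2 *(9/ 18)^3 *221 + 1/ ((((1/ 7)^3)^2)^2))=2590^(1/ 4) *sqrt(3)/ 3 + 27682574461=27682574465.12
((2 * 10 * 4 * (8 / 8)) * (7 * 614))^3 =40650809135104000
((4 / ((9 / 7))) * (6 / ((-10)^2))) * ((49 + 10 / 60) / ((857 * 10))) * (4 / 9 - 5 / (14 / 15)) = -36521 / 6941700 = -0.01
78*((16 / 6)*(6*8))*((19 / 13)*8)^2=17743872 / 13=1364913.23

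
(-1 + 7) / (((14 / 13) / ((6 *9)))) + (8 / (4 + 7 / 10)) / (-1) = 98422 / 329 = 299.16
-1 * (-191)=191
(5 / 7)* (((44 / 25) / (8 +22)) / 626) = 11 / 164325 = 0.00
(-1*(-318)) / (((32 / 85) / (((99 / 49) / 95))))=267597 / 14896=17.96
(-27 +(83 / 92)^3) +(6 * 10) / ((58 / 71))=1065474559 / 22581952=47.18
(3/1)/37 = 3/37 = 0.08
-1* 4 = -4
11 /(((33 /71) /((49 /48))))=3479 /144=24.16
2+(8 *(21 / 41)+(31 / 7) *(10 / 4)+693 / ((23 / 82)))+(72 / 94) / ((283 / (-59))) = 436840497441 / 175599802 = 2487.70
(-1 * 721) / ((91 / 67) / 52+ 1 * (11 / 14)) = -888.11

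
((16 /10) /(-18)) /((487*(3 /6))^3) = -32 /5197558635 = -0.00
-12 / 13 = -0.92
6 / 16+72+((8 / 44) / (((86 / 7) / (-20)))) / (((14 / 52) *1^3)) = 269707 / 3784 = 71.28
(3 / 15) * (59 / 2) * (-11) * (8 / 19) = -2596 / 95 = -27.33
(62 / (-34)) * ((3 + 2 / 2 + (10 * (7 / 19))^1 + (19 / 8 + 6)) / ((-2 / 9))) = 681039 / 5168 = 131.78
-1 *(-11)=11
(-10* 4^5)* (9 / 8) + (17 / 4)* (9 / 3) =-46029 / 4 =-11507.25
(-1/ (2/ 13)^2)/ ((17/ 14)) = -1183/ 34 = -34.79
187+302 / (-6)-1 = 407 / 3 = 135.67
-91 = -91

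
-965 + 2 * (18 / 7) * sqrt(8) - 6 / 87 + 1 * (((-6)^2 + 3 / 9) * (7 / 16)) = -1321249 / 1392 + 72 * sqrt(2) / 7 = -934.63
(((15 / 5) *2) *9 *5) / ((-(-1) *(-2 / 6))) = -810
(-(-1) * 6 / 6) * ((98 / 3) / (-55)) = -98 / 165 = -0.59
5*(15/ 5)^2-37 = 8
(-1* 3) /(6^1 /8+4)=-12 /19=-0.63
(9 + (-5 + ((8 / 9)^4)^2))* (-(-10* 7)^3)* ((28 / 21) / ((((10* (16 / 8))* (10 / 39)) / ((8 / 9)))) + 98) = 57301367864104000 / 387420489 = 147904846.26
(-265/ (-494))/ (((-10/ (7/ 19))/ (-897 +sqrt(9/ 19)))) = 17.71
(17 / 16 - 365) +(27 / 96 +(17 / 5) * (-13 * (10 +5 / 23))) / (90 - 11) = -21492959 / 58144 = -369.65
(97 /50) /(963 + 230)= 97 /59650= 0.00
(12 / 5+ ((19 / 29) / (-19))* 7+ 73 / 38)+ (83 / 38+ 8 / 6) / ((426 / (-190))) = 4420153 / 1760445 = 2.51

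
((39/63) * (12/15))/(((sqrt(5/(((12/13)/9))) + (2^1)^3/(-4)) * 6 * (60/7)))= 52/120825 + 13 * sqrt(195)/120825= 0.00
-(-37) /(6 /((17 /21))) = 629 /126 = 4.99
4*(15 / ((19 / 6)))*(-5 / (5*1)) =-360 / 19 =-18.95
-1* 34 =-34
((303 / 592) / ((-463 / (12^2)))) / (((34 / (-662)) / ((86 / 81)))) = 2875066 / 873681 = 3.29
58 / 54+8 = 245 / 27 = 9.07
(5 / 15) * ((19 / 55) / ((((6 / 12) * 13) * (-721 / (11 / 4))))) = -19 / 281190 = -0.00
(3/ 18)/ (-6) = -1/ 36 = -0.03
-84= -84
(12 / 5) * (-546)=-6552 / 5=-1310.40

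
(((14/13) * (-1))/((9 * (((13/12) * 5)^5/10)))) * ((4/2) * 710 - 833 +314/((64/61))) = -686109312/3016755625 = -0.23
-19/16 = -1.19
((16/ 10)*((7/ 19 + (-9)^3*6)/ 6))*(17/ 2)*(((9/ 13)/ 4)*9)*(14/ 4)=-266997087/ 4940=-54047.99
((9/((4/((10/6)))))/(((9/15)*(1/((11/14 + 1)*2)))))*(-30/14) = -47.83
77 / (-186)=-77 / 186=-0.41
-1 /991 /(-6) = 1 /5946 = 0.00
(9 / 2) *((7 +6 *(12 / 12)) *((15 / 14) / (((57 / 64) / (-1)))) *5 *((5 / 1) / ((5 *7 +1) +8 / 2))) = -5850 / 133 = -43.98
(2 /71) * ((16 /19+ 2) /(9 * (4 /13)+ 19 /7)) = 9828 /673151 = 0.01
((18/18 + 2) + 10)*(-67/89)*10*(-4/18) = 17420/801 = 21.75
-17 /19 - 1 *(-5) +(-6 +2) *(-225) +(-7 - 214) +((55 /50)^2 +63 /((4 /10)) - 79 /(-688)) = 275142753 /326800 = 841.93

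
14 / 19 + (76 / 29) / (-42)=7804 / 11571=0.67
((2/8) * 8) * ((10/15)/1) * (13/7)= 52/21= 2.48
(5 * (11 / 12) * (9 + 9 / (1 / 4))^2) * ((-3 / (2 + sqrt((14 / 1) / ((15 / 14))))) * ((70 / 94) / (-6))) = -19490625 / 25568 + 9095625 * sqrt(15) / 25568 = 615.48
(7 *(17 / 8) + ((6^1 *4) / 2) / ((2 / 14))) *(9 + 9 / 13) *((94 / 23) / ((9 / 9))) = 2342151 / 598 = 3916.64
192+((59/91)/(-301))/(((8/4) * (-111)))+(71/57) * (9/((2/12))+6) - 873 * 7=-675218333761/115535238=-5844.26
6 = 6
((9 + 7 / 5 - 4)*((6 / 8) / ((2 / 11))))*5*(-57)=-7524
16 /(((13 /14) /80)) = 17920 /13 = 1378.46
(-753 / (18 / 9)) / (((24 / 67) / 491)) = -8257147 / 16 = -516071.69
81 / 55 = 1.47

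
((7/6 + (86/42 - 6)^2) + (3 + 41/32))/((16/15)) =19.75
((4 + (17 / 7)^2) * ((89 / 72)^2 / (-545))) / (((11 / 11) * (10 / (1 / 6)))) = -768337 / 1661264640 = -0.00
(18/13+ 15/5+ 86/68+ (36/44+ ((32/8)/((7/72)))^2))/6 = 404814533/1429428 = 283.20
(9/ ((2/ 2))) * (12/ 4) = 27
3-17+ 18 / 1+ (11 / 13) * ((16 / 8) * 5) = 162 / 13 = 12.46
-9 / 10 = -0.90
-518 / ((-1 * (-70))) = -37 / 5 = -7.40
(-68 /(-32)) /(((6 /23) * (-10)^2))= 0.08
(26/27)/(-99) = -26/2673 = -0.01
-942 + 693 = -249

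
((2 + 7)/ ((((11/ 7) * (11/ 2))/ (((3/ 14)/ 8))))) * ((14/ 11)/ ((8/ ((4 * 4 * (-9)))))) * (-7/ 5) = 11907/ 13310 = 0.89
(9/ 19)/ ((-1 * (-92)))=0.01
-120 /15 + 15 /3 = -3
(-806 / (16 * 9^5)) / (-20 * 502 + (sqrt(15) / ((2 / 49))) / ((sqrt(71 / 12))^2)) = 1402037 * sqrt(15) / 40006844551231920 + 509912273 / 6001026682684788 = 0.00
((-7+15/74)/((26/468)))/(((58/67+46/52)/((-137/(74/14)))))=7562706606/4174081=1811.83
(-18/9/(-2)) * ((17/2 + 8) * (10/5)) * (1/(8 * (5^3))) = 33/1000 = 0.03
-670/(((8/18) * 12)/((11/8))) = -11055/64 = -172.73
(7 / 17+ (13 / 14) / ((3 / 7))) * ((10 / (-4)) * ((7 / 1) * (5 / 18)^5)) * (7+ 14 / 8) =-1006796875 / 1541887488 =-0.65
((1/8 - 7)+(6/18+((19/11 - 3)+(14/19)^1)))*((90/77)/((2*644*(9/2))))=-177505/124366704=-0.00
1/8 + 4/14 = 23/56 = 0.41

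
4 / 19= 0.21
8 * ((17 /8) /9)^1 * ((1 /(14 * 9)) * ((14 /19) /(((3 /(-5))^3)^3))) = -33203125 /30292137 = -1.10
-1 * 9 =-9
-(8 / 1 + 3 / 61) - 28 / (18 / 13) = -15521 / 549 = -28.27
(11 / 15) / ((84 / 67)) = 737 / 1260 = 0.58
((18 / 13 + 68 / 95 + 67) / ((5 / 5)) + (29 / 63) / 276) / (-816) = -1483910347 / 17522930880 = -0.08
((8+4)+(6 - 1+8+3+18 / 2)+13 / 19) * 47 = 33652 / 19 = 1771.16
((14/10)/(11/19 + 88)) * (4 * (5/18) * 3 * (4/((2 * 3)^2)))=266/45441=0.01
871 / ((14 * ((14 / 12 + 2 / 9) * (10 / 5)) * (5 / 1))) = 7839 / 1750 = 4.48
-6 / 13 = -0.46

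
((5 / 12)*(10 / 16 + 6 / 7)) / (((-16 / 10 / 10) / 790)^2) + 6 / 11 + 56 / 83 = 36948185728807 / 2454144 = 15055426.95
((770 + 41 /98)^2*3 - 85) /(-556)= -17100386663 /5339824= -3202.43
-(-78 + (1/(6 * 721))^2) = 78.00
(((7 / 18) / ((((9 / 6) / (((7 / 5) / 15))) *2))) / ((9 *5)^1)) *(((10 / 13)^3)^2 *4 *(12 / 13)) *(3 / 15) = 627200 / 15247889631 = 0.00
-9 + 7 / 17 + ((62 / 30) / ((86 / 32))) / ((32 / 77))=-147761 / 21930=-6.74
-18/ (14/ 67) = -603/ 7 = -86.14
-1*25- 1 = -26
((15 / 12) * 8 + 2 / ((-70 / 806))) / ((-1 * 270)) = 0.05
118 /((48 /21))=413 /8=51.62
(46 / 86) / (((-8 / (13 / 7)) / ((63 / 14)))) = -2691 / 4816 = -0.56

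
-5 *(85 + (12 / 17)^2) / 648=-123545 / 187272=-0.66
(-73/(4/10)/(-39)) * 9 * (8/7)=4380/91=48.13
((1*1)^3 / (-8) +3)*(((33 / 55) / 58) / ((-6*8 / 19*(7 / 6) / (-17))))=22287 / 129920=0.17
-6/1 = -6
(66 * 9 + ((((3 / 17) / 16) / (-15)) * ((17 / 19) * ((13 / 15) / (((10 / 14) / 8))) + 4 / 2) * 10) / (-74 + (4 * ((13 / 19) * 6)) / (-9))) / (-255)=-2.33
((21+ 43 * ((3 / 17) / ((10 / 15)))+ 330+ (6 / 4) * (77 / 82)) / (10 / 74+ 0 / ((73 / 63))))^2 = 1408291715547369 / 194323600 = 7247147.11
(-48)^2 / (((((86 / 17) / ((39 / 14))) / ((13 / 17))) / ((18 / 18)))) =292032 / 301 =970.21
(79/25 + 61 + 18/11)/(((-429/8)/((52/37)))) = -579008/335775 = -1.72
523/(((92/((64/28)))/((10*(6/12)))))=10460/161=64.97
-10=-10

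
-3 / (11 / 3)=-9 / 11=-0.82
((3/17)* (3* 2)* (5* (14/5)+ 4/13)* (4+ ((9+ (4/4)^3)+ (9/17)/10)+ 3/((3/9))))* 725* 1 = 951258870/3757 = 253196.40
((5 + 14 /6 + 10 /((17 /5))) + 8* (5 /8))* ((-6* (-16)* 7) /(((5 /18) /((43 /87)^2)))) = 645286208 /71485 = 9026.88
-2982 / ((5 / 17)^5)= -4234013574 / 3125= -1354884.34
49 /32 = 1.53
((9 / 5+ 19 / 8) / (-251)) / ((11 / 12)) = -501 / 27610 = -0.02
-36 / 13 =-2.77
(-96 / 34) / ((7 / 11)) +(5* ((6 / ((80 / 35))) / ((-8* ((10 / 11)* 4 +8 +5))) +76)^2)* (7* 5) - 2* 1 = 1832329618939969 / 1813704704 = 1010268.99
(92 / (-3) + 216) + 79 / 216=40111 / 216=185.70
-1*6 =-6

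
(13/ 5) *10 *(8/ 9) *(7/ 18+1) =2600/ 81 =32.10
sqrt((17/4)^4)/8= 289/128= 2.26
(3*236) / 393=236 / 131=1.80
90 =90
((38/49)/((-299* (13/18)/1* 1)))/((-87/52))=912/424879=0.00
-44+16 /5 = -204 /5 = -40.80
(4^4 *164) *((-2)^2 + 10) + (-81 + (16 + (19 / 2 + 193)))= 1175827 / 2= 587913.50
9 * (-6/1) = -54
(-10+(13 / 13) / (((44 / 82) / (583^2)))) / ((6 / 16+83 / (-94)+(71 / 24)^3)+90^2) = 77.96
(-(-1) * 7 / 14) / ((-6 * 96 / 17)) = -17 / 1152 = -0.01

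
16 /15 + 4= 76 /15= 5.07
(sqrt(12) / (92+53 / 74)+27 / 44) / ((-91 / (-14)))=296 * sqrt(3) / 89193+27 / 286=0.10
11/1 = 11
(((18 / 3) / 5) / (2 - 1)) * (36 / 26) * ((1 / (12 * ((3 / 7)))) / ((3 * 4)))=7 / 260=0.03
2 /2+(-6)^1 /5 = -1 /5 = -0.20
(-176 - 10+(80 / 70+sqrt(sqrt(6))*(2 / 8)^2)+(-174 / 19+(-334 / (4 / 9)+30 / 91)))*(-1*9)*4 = 58832118 / 1729 - 9*6^(1 / 4) / 4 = 34023.15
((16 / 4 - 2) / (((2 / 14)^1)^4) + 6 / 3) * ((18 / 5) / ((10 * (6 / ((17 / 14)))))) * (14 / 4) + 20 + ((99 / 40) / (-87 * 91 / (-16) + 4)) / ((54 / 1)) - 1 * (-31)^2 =284.02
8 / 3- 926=-2770 / 3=-923.33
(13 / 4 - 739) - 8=-2975 / 4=-743.75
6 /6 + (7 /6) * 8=31 /3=10.33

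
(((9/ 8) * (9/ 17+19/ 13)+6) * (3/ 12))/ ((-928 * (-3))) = 607/ 820352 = 0.00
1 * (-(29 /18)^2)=-2.60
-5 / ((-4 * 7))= 5 / 28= 0.18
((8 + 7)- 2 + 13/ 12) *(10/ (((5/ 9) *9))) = 169/ 6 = 28.17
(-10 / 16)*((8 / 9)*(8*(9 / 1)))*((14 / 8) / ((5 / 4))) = -56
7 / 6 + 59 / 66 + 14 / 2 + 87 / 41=15130 / 1353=11.18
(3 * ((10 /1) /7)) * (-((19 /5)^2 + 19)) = -5016 /35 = -143.31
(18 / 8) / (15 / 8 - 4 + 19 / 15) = -270 / 103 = -2.62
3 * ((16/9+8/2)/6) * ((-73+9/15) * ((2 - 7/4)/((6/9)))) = -78.43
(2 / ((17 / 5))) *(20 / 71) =200 / 1207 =0.17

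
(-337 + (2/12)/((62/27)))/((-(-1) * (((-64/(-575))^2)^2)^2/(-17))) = 8486912402180981903076171875/34902897112121344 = 243157820822.66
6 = 6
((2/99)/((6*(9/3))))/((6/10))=5/2673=0.00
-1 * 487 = -487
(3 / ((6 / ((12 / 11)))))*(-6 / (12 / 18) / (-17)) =54 / 187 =0.29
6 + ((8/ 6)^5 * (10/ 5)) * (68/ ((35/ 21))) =141694/ 405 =349.86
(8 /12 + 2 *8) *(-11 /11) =-50 /3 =-16.67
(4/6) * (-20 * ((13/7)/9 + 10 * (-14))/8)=44035/189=232.99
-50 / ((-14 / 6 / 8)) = 1200 / 7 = 171.43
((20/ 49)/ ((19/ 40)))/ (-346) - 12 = -12.00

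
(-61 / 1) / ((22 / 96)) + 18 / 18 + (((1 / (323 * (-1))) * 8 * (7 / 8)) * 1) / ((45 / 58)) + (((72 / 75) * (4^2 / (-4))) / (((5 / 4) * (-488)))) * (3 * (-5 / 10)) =-64666970369 / 243824625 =-265.22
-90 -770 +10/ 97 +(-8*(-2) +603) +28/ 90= -1050157/ 4365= -240.59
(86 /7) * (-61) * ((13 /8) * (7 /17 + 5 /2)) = -3375801 /952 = -3546.01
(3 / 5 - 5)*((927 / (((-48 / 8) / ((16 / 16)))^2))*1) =-1133 / 10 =-113.30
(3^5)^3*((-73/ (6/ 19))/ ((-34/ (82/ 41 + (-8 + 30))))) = 39803868018/ 17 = 2341404001.06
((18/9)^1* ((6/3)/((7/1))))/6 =2/21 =0.10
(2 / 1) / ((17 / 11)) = 22 / 17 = 1.29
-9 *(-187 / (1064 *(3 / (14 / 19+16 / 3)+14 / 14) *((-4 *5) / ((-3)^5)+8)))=6431967 / 49107856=0.13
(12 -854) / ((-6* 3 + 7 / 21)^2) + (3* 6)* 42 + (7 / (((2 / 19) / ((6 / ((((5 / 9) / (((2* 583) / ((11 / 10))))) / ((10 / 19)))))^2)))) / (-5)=-25769639503026 / 53371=-482839735.12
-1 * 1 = -1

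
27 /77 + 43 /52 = 4715 /4004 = 1.18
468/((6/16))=1248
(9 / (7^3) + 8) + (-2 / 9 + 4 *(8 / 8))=36439 / 3087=11.80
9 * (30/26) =135/13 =10.38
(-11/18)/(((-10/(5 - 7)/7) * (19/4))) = -0.18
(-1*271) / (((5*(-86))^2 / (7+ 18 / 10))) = -2981 / 231125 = -0.01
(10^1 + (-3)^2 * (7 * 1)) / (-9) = -73 / 9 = -8.11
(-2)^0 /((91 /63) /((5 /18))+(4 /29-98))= -145 /13436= -0.01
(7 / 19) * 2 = 14 / 19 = 0.74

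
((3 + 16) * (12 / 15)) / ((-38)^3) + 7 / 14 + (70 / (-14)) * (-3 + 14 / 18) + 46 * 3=2430428 / 16245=149.61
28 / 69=0.41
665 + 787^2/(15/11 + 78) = 8469.19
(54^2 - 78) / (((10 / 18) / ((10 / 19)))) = 51084 / 19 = 2688.63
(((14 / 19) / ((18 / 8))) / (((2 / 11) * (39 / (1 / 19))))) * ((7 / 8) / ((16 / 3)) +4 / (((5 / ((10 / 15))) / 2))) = 0.00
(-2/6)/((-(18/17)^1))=17/54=0.31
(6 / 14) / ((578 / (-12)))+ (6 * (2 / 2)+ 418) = 857734 / 2023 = 423.99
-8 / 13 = -0.62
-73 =-73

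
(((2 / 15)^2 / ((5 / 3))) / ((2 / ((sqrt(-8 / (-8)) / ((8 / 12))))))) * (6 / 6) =1 / 125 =0.01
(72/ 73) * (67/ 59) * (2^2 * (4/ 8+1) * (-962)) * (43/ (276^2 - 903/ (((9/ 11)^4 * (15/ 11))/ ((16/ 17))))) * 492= -153225611189820/ 83782783207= -1828.84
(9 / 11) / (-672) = -3 / 2464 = -0.00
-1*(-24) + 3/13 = 315/13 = 24.23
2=2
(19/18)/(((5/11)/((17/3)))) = 3553/270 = 13.16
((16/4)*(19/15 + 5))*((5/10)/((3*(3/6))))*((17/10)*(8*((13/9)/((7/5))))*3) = 332384/945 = 351.73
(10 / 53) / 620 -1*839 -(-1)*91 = -2457927 / 3286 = -748.00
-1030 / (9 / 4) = -4120 / 9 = -457.78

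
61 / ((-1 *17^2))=-61 / 289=-0.21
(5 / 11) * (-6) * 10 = -300 / 11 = -27.27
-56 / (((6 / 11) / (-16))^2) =-433664 / 9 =-48184.89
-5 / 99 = -0.05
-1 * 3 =-3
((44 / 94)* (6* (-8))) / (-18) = 176 / 141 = 1.25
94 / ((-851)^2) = 94 / 724201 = 0.00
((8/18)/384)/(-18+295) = 1/239328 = 0.00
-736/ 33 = -22.30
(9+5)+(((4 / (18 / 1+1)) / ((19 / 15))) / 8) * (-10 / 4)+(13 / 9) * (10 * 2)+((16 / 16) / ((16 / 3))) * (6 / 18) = 2230085 / 51984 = 42.90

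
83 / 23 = 3.61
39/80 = 0.49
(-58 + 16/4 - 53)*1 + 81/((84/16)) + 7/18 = -11489/126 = -91.18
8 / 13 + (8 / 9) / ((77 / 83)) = 14176 / 9009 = 1.57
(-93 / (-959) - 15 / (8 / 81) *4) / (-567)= 388333 / 362502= 1.07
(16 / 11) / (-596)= -0.00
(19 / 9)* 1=19 / 9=2.11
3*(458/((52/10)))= 3435/13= 264.23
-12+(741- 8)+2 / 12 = 4327 / 6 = 721.17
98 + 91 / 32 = 100.84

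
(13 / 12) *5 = 65 / 12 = 5.42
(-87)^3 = -658503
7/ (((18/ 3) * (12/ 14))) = 1.36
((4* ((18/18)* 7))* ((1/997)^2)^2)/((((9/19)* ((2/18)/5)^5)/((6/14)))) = 4674712500/988053892081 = 0.00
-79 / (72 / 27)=-29.62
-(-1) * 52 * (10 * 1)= 520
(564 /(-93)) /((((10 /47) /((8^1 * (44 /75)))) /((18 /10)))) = -4665408 /19375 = -240.80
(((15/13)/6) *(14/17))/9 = 35/1989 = 0.02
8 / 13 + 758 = 9862 / 13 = 758.62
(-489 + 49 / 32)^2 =243328801 / 1024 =237625.78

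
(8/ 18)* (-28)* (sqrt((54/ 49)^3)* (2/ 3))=-192* sqrt(6)/ 49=-9.60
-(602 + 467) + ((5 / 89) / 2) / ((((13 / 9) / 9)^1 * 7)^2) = -1575692437 / 1474018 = -1068.98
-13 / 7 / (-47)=0.04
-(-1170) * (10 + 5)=17550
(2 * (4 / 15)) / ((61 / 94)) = 752 / 915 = 0.82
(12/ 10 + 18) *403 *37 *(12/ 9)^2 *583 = 4450873856/ 15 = 296724923.73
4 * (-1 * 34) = -136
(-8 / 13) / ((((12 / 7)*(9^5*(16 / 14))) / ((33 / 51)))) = -539 / 156597948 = -0.00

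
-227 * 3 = -681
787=787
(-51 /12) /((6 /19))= -323 /24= -13.46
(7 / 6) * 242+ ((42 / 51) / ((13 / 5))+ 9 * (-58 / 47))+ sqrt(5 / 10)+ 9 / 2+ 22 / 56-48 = sqrt(2) / 2+ 199312717 / 872508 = 229.14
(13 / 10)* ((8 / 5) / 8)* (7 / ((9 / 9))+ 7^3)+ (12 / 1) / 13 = 1195 / 13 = 91.92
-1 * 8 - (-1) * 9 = 1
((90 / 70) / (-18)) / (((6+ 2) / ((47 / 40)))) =-47 / 4480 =-0.01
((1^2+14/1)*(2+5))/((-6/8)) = -140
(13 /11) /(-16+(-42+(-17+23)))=-1 /44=-0.02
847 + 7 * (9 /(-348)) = 98231 /116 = 846.82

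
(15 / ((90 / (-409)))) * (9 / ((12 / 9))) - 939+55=-10753 / 8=-1344.12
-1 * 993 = -993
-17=-17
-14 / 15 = -0.93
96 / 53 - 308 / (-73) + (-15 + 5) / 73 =5.89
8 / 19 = 0.42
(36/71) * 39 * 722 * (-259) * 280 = -1035389489.58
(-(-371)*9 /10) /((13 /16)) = 410.95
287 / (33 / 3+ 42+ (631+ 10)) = 287 / 694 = 0.41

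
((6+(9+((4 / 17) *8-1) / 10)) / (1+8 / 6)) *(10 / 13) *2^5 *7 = 246240 / 221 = 1114.21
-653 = -653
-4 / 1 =-4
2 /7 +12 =86 /7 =12.29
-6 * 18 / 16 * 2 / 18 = -3 / 4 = -0.75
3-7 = -4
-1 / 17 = -0.06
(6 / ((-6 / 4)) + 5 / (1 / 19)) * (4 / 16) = 91 / 4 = 22.75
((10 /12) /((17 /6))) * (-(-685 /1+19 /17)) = 201.14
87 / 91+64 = 5911 / 91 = 64.96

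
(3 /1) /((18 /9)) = 3 /2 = 1.50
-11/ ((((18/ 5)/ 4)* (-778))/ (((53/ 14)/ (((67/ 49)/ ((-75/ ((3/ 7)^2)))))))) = -24996125/ 1407402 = -17.76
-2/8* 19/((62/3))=-57/248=-0.23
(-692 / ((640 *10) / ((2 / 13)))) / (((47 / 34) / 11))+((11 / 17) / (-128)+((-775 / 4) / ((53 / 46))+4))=-289432790533 / 1761635200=-164.30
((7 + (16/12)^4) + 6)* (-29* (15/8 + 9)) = -1100869/216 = -5096.62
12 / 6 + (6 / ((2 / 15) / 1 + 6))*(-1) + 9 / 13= 1.71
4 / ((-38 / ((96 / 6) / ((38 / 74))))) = -1184 / 361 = -3.28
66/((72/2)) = 11/6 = 1.83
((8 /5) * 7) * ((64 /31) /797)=0.03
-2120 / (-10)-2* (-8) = 228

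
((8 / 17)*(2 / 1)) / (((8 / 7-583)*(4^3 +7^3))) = -112 / 28181087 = -0.00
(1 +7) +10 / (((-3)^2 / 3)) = 11.33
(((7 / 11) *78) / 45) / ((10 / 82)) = 7462 / 825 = 9.04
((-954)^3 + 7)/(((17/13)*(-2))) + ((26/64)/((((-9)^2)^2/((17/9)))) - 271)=10664012568164125/32122656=331977921.38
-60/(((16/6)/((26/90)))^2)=-0.70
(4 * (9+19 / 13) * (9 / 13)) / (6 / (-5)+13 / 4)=97920 / 6929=14.13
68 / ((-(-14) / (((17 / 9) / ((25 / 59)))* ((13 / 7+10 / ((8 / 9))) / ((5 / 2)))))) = 6257717 / 55125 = 113.52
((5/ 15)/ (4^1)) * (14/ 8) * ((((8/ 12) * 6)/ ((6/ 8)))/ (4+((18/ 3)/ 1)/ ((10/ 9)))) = 35/ 423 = 0.08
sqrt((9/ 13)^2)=9/ 13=0.69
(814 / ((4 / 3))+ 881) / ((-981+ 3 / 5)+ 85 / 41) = -611515 / 401114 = -1.52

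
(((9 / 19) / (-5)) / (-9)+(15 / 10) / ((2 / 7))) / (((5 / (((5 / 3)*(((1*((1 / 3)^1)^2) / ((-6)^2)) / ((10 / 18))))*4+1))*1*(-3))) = -13993 / 38475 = -0.36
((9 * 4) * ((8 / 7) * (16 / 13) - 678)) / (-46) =529.51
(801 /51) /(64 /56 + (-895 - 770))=-1869 /197999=-0.01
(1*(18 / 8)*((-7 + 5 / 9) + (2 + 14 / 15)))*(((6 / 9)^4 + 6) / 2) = -19829 / 810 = -24.48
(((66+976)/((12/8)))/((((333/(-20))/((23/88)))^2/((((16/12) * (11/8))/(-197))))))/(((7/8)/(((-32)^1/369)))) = 881948800/5586171875361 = 0.00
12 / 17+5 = 5.71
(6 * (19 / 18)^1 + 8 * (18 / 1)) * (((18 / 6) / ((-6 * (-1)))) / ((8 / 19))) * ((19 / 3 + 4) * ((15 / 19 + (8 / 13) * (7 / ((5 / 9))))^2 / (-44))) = -15721366319 / 5137600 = -3060.06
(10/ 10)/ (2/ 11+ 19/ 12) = 0.57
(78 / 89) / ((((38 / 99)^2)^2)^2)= 359870430826888839 / 193476750163072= 1860.02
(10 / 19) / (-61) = -10 / 1159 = -0.01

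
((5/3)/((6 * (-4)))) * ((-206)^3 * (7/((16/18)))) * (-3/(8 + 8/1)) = -114736335/128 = -896377.62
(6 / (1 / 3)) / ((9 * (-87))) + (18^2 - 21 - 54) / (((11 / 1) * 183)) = 5879 / 58377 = 0.10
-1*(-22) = 22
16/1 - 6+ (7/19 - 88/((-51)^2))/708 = 349903055/34988652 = 10.00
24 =24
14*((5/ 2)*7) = 245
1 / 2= 0.50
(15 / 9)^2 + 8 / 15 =149 / 45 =3.31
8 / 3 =2.67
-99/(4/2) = -99/2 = -49.50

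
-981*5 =-4905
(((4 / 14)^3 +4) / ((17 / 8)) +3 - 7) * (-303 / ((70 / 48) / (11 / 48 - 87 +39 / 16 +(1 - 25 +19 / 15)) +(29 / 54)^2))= 34861453665984 / 15007343827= 2322.96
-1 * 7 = -7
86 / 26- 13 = -9.69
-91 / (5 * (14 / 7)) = -91 / 10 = -9.10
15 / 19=0.79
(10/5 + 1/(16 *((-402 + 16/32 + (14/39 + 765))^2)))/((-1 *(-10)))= 6443850809/32219246440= 0.20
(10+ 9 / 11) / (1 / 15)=1785 / 11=162.27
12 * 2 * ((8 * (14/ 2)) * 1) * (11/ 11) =1344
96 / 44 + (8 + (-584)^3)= -2190943632 / 11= -199176693.82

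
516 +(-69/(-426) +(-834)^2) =98842247/142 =696072.16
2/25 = 0.08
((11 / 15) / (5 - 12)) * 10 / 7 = -22 / 147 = -0.15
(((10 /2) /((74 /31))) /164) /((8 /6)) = 465 /48544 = 0.01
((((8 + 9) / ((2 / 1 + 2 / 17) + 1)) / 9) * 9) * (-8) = -2312 / 53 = -43.62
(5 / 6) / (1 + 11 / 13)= 65 / 144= 0.45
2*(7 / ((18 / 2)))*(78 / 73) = 1.66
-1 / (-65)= 1 / 65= 0.02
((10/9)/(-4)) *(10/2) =-25/18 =-1.39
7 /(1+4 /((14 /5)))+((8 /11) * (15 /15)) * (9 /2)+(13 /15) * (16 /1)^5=2549105521 /2805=908772.02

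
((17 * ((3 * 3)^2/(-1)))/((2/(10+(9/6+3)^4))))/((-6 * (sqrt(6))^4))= 342771/256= 1338.95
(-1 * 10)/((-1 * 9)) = 1.11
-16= -16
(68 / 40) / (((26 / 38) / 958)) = 154717 / 65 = 2380.26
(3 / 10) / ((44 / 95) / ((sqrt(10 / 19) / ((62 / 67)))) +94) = 0.00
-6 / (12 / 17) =-17 / 2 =-8.50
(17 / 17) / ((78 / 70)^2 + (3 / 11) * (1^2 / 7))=13475 / 17256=0.78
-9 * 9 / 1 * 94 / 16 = -3807 / 8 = -475.88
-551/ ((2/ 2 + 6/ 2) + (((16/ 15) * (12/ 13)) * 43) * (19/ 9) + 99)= -322335/ 112543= -2.86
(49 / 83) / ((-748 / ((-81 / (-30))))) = -1323 / 620840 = -0.00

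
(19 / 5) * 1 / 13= 19 / 65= 0.29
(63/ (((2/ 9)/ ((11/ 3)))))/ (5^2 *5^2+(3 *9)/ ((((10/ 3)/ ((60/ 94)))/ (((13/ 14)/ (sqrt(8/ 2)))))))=1367982/ 825659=1.66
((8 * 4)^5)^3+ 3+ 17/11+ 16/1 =415568250492528778805474/11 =37778931862957161709588.55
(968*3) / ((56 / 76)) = 27588 / 7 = 3941.14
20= 20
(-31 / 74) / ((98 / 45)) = -1395 / 7252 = -0.19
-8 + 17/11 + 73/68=-4025/748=-5.38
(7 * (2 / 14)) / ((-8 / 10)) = -5 / 4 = -1.25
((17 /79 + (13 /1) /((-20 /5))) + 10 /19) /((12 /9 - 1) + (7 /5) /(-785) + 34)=-0.07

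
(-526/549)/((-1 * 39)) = 526/21411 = 0.02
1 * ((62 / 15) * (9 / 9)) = 62 / 15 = 4.13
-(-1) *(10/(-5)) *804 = -1608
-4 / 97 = -0.04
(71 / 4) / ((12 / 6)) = 8.88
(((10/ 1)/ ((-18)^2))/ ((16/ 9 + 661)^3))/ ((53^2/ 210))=189/ 23847511920565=0.00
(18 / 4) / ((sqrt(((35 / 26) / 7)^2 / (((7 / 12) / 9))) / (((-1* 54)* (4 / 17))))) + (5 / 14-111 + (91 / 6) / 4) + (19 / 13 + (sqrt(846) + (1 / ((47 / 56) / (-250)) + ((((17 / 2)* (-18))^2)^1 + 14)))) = -1404* sqrt(21) / 85 + 3* sqrt(94) + 2362930067 / 102648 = 22973.13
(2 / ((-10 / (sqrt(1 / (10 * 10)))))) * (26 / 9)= -0.06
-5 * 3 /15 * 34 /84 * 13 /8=-221 /336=-0.66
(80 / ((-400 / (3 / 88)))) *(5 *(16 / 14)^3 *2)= -0.10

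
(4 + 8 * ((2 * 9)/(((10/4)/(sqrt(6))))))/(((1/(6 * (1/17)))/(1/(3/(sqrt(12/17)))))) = 16 * sqrt(51)/289 + 3456 * sqrt(34)/1445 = 14.34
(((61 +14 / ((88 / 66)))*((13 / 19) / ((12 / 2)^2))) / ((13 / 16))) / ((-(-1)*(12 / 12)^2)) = 286 / 171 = 1.67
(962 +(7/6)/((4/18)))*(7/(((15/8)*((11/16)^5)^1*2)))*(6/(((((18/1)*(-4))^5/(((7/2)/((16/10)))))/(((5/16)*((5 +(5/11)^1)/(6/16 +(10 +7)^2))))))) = -7583240/16144641080469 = -0.00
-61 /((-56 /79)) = 4819 /56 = 86.05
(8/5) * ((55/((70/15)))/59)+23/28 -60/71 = 34715/117292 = 0.30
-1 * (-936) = 936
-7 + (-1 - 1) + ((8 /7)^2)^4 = -35105993 /5764801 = -6.09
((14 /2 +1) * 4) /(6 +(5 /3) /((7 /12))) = 112 /31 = 3.61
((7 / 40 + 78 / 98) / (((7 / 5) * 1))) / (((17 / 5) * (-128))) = -9515 / 5970944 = -0.00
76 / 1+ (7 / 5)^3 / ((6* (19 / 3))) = 361343 / 4750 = 76.07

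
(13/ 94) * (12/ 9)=26/ 141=0.18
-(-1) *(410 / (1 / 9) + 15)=3705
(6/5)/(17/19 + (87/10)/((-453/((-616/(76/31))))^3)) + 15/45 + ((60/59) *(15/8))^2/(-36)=311232581119920091/422480206267204944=0.74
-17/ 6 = -2.83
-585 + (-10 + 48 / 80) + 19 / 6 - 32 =-18697 / 30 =-623.23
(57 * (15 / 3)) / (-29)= -285 / 29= -9.83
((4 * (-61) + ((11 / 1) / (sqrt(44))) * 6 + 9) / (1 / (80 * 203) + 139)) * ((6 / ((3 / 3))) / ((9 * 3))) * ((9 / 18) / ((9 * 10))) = -381640 / 182846241 + 1624 * sqrt(11) / 60948747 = -0.00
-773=-773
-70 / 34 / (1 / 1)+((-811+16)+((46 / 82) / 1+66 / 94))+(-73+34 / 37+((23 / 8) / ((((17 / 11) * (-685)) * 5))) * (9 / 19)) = -547639458418023 / 631010409800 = -867.88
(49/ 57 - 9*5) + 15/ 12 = -9779/ 228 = -42.89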